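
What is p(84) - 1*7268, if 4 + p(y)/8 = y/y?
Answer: -7292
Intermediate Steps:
p(y) = -24 (p(y) = -32 + 8*(y/y) = -32 + 8*1 = -32 + 8 = -24)
p(84) - 1*7268 = -24 - 1*7268 = -24 - 7268 = -7292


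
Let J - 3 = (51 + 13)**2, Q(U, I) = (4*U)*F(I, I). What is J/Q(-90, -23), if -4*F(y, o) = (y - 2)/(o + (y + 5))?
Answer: 168059/2250 ≈ 74.693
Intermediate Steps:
F(y, o) = -(-2 + y)/(4*(5 + o + y)) (F(y, o) = -(y - 2)/(4*(o + (y + 5))) = -(-2 + y)/(4*(o + (5 + y))) = -(-2 + y)/(4*(5 + o + y)))
Q(U, I) = U*(2 - I)/(5 + 2*I) (Q(U, I) = (4*U)*((2 - I)/(4*(5 + I + I))) = (4*U)*((2 - I)/(4*(5 + 2*I))) = U*(2 - I)/(5 + 2*I))
J = 4099 (J = 3 + (51 + 13)**2 = 3 + 64**2 = 3 + 4096 = 4099)
J/Q(-90, -23) = 4099/((-90*(2 - 1*(-23))/(5 + 2*(-23)))) = 4099/((-90*(2 + 23)/(5 - 46))) = 4099/((-90*25/(-41))) = 4099/((-90*(-1/41)*25)) = 4099/(2250/41) = 4099*(41/2250) = 168059/2250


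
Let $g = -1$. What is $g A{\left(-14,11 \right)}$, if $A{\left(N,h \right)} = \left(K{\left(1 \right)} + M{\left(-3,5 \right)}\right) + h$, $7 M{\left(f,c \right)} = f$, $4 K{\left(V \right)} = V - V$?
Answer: $- \frac{74}{7} \approx -10.571$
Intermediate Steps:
$K{\left(V \right)} = 0$ ($K{\left(V \right)} = \frac{V - V}{4} = \frac{1}{4} \cdot 0 = 0$)
$M{\left(f,c \right)} = \frac{f}{7}$
$A{\left(N,h \right)} = - \frac{3}{7} + h$ ($A{\left(N,h \right)} = \left(0 + \frac{1}{7} \left(-3\right)\right) + h = \left(0 - \frac{3}{7}\right) + h = - \frac{3}{7} + h$)
$g A{\left(-14,11 \right)} = - (- \frac{3}{7} + 11) = \left(-1\right) \frac{74}{7} = - \frac{74}{7}$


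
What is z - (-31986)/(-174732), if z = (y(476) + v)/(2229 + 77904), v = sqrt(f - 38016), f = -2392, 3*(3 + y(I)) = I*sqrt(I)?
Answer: -142425463/777877742 + 952*sqrt(119)/240399 + 2*I*sqrt(10102)/80133 ≈ -0.1399 + 0.0025085*I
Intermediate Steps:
y(I) = -3 + I**(3/2)/3 (y(I) = -3 + (I*sqrt(I))/3 = -3 + I**(3/2)/3)
v = 2*I*sqrt(10102) (v = sqrt(-2392 - 38016) = sqrt(-40408) = 2*I*sqrt(10102) ≈ 201.02*I)
z = -1/26711 + 952*sqrt(119)/240399 + 2*I*sqrt(10102)/80133 (z = ((-3 + 476**(3/2)/3) + 2*I*sqrt(10102))/(2229 + 77904) = ((-3 + (952*sqrt(119))/3) + 2*I*sqrt(10102))/80133 = ((-3 + 952*sqrt(119)/3) + 2*I*sqrt(10102))*(1/80133) = (-3 + 952*sqrt(119)/3 + 2*I*sqrt(10102))*(1/80133) = -1/26711 + 952*sqrt(119)/240399 + 2*I*sqrt(10102)/80133 ≈ 0.043162 + 0.0025085*I)
z - (-31986)/(-174732) = (-1/26711 + 952*sqrt(119)/240399 + 2*I*sqrt(10102)/80133) - (-31986)/(-174732) = (-1/26711 + 952*sqrt(119)/240399 + 2*I*sqrt(10102)/80133) - (-31986)*(-1)/174732 = (-1/26711 + 952*sqrt(119)/240399 + 2*I*sqrt(10102)/80133) - 1*5331/29122 = (-1/26711 + 952*sqrt(119)/240399 + 2*I*sqrt(10102)/80133) - 5331/29122 = -142425463/777877742 + 952*sqrt(119)/240399 + 2*I*sqrt(10102)/80133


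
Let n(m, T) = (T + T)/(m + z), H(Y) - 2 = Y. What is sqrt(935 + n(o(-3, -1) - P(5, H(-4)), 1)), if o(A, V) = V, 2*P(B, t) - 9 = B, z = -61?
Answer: sqrt(4451397)/69 ≈ 30.577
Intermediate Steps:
H(Y) = 2 + Y
P(B, t) = 9/2 + B/2
n(m, T) = 2*T/(-61 + m) (n(m, T) = (T + T)/(m - 61) = (2*T)/(-61 + m) = 2*T/(-61 + m))
sqrt(935 + n(o(-3, -1) - P(5, H(-4)), 1)) = sqrt(935 + 2*1/(-61 + (-1 - (9/2 + (1/2)*5)))) = sqrt(935 + 2*1/(-61 + (-1 - (9/2 + 5/2)))) = sqrt(935 + 2*1/(-61 + (-1 - 1*7))) = sqrt(935 + 2*1/(-61 + (-1 - 7))) = sqrt(935 + 2*1/(-61 - 8)) = sqrt(935 + 2*1/(-69)) = sqrt(935 + 2*1*(-1/69)) = sqrt(935 - 2/69) = sqrt(64513/69) = sqrt(4451397)/69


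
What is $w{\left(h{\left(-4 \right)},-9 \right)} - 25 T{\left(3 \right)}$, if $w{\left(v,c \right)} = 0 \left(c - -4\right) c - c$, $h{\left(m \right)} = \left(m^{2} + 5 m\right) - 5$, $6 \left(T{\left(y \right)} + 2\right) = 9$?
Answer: $\frac{43}{2} \approx 21.5$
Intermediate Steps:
$T{\left(y \right)} = - \frac{1}{2}$ ($T{\left(y \right)} = -2 + \frac{1}{6} \cdot 9 = -2 + \frac{3}{2} = - \frac{1}{2}$)
$h{\left(m \right)} = -5 + m^{2} + 5 m$
$w{\left(v,c \right)} = - c$ ($w{\left(v,c \right)} = 0 \left(c + 4\right) c - c = 0 \left(4 + c\right) c - c = 0 c - c = 0 - c = - c$)
$w{\left(h{\left(-4 \right)},-9 \right)} - 25 T{\left(3 \right)} = \left(-1\right) \left(-9\right) - - \frac{25}{2} = 9 + \frac{25}{2} = \frac{43}{2}$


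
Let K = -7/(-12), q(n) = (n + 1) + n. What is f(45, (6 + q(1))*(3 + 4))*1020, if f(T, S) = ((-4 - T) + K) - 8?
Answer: -57545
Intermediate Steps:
q(n) = 1 + 2*n (q(n) = (1 + n) + n = 1 + 2*n)
K = 7/12 (K = -7*(-1/12) = 7/12 ≈ 0.58333)
f(T, S) = -137/12 - T (f(T, S) = ((-4 - T) + 7/12) - 8 = (-41/12 - T) - 8 = -137/12 - T)
f(45, (6 + q(1))*(3 + 4))*1020 = (-137/12 - 1*45)*1020 = (-137/12 - 45)*1020 = -677/12*1020 = -57545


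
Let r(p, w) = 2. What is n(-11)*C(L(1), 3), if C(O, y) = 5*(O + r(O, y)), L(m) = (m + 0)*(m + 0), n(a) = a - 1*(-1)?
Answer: -150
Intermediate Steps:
n(a) = 1 + a (n(a) = a + 1 = 1 + a)
L(m) = m**2 (L(m) = m*m = m**2)
C(O, y) = 10 + 5*O (C(O, y) = 5*(O + 2) = 5*(2 + O) = 10 + 5*O)
n(-11)*C(L(1), 3) = (1 - 11)*(10 + 5*1**2) = -10*(10 + 5*1) = -10*(10 + 5) = -10*15 = -150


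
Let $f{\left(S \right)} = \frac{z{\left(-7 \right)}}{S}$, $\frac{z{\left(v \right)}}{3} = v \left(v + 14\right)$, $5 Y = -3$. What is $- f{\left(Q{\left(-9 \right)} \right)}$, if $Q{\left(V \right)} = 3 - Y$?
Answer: $\frac{245}{6} \approx 40.833$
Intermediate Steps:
$Y = - \frac{3}{5}$ ($Y = \frac{1}{5} \left(-3\right) = - \frac{3}{5} \approx -0.6$)
$Q{\left(V \right)} = \frac{18}{5}$ ($Q{\left(V \right)} = 3 - - \frac{3}{5} = 3 + \frac{3}{5} = \frac{18}{5}$)
$z{\left(v \right)} = 3 v \left(14 + v\right)$ ($z{\left(v \right)} = 3 v \left(v + 14\right) = 3 v \left(14 + v\right)$)
$f{\left(S \right)} = - \frac{147}{S}$ ($f{\left(S \right)} = \frac{3 \left(-7\right) \left(14 - 7\right)}{S} = \frac{3 \left(-7\right) 7}{S} = - \frac{147}{S}$)
$- f{\left(Q{\left(-9 \right)} \right)} = - \frac{-147}{\frac{18}{5}} = - \frac{\left(-147\right) 5}{18} = \left(-1\right) \left(- \frac{245}{6}\right) = \frac{245}{6}$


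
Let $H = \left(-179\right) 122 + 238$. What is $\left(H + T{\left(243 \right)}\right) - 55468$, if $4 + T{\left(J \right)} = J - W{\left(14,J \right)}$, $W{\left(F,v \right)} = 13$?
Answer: $-76842$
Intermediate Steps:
$H = -21600$ ($H = -21838 + 238 = -21600$)
$T{\left(J \right)} = -17 + J$ ($T{\left(J \right)} = -4 + \left(J - 13\right) = -4 + \left(-13 + J\right) = -17 + J$)
$\left(H + T{\left(243 \right)}\right) - 55468 = \left(-21600 + \left(-17 + 243\right)\right) - 55468 = \left(-21600 + 226\right) - 55468 = -21374 - 55468 = -76842$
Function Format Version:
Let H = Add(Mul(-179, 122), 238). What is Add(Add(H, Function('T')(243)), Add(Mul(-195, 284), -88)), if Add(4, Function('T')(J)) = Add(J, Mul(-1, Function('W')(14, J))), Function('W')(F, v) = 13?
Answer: -76842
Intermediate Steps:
H = -21600 (H = Add(-21838, 238) = -21600)
Function('T')(J) = Add(-17, J) (Function('T')(J) = Add(-4, Add(J, Mul(-1, 13))) = Add(-4, Add(J, -13)) = Add(-4, Add(-13, J)) = Add(-17, J))
Add(Add(H, Function('T')(243)), Add(Mul(-195, 284), -88)) = Add(Add(-21600, Add(-17, 243)), Add(Mul(-195, 284), -88)) = Add(Add(-21600, 226), Add(-55380, -88)) = Add(-21374, -55468) = -76842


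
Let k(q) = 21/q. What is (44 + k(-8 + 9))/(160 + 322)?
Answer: 65/482 ≈ 0.13485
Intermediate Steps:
(44 + k(-8 + 9))/(160 + 322) = (44 + 21/(-8 + 9))/(160 + 322) = (44 + 21/1)/482 = (44 + 21*1)*(1/482) = (44 + 21)*(1/482) = 65*(1/482) = 65/482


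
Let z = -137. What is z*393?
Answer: -53841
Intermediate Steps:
z*393 = -137*393 = -53841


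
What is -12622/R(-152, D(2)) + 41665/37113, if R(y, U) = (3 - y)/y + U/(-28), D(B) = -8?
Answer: 498453004669/28985253 ≈ 17197.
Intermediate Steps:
R(y, U) = -U/28 + (3 - y)/y (R(y, U) = (3 - y)/y + U*(-1/28) = (3 - y)/y - U/28 = -U/28 + (3 - y)/y)
-12622/R(-152, D(2)) + 41665/37113 = -12622/(-1 + 3/(-152) - 1/28*(-8)) + 41665/37113 = -12622/(-1 + 3*(-1/152) + 2/7) + 41665*(1/37113) = -12622/(-1 - 3/152 + 2/7) + 41665/37113 = -12622/(-781/1064) + 41665/37113 = -12622*(-1064/781) + 41665/37113 = 13429808/781 + 41665/37113 = 498453004669/28985253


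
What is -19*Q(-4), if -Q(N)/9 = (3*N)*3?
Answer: -6156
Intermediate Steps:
Q(N) = -81*N (Q(N) = -9*3*N*3 = -81*N)
-19*Q(-4) = -(-1539)*(-4) = -19*324 = -6156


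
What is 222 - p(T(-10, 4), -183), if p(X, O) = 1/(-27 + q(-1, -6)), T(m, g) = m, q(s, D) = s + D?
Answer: 7549/34 ≈ 222.03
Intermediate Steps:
q(s, D) = D + s
p(X, O) = -1/34 (p(X, O) = 1/(-27 + (-6 - 1)) = 1/(-27 - 7) = 1/(-34) = -1/34)
222 - p(T(-10, 4), -183) = 222 - 1*(-1/34) = 222 + 1/34 = 7549/34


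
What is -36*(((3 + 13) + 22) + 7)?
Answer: -1620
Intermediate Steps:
-36*(((3 + 13) + 22) + 7) = -36*((16 + 22) + 7) = -36*(38 + 7) = -36*45 = -1620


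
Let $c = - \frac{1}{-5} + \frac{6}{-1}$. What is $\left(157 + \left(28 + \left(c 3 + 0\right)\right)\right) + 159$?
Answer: $\frac{1633}{5} \approx 326.6$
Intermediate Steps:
$c = - \frac{29}{5}$ ($c = \left(-1\right) \left(- \frac{1}{5}\right) + 6 \left(-1\right) = \frac{1}{5} - 6 = - \frac{29}{5} \approx -5.8$)
$\left(157 + \left(28 + \left(c 3 + 0\right)\right)\right) + 159 = \left(157 + \left(28 + \left(\left(- \frac{29}{5}\right) 3 + 0\right)\right)\right) + 159 = \left(157 + \left(28 + \left(- \frac{87}{5} + 0\right)\right)\right) + 159 = \left(157 + \left(28 - \frac{87}{5}\right)\right) + 159 = \left(157 + \frac{53}{5}\right) + 159 = \frac{838}{5} + 159 = \frac{1633}{5}$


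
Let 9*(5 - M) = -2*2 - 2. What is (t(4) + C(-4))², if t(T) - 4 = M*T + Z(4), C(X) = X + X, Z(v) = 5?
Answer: 5041/9 ≈ 560.11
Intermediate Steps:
C(X) = 2*X
M = 17/3 (M = 5 - (-2*2 - 2)/9 = 5 - (-4 - 2)/9 = 5 - ⅑*(-6) = 5 + ⅔ = 17/3 ≈ 5.6667)
t(T) = 9 + 17*T/3 (t(T) = 4 + (17*T/3 + 5) = 4 + (5 + 17*T/3) = 9 + 17*T/3)
(t(4) + C(-4))² = ((9 + (17/3)*4) + 2*(-4))² = ((9 + 68/3) - 8)² = (95/3 - 8)² = (71/3)² = 5041/9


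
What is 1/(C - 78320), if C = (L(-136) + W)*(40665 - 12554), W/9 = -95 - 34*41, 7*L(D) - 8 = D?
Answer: -7/2641155025 ≈ -2.6504e-9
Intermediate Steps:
L(D) = 8/7 + D/7
W = -13401 (W = 9*(-95 - 34*41) = 9*(-95 - 1394) = 9*(-1489) = -13401)
C = -2640606785/7 (C = ((8/7 + (1/7)*(-136)) - 13401)*(40665 - 12554) = ((8/7 - 136/7) - 13401)*28111 = (-128/7 - 13401)*28111 = -93935/7*28111 = -2640606785/7 ≈ -3.7723e+8)
1/(C - 78320) = 1/(-2640606785/7 - 78320) = 1/(-2641155025/7) = -7/2641155025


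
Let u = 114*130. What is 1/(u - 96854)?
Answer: -1/82034 ≈ -1.2190e-5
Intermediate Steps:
u = 14820
1/(u - 96854) = 1/(14820 - 96854) = 1/(-82034) = -1/82034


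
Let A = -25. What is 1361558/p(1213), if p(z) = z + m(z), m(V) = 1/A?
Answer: 17019475/15162 ≈ 1122.5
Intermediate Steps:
m(V) = -1/25 (m(V) = 1/(-25) = -1/25)
p(z) = -1/25 + z (p(z) = z - 1/25 = -1/25 + z)
1361558/p(1213) = 1361558/(-1/25 + 1213) = 1361558/(30324/25) = 1361558*(25/30324) = 17019475/15162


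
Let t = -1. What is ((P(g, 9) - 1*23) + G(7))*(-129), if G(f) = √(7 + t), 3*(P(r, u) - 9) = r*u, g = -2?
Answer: 2580 - 129*√6 ≈ 2264.0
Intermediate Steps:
P(r, u) = 9 + r*u/3 (P(r, u) = 9 + (r*u)/3 = 9 + r*u/3)
G(f) = √6 (G(f) = √(7 - 1) = √6)
((P(g, 9) - 1*23) + G(7))*(-129) = (((9 + (⅓)*(-2)*9) - 1*23) + √6)*(-129) = (((9 - 6) - 23) + √6)*(-129) = ((3 - 23) + √6)*(-129) = (-20 + √6)*(-129) = 2580 - 129*√6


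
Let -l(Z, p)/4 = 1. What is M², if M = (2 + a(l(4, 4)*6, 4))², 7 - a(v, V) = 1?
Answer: 4096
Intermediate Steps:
l(Z, p) = -4 (l(Z, p) = -4*1 = -4)
a(v, V) = 6 (a(v, V) = 7 - 1*1 = 7 - 1 = 6)
M = 64 (M = (2 + 6)² = 8² = 64)
M² = 64² = 4096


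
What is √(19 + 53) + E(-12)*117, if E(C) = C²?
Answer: 16848 + 6*√2 ≈ 16857.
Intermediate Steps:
√(19 + 53) + E(-12)*117 = √(19 + 53) + (-12)²*117 = √72 + 144*117 = 6*√2 + 16848 = 16848 + 6*√2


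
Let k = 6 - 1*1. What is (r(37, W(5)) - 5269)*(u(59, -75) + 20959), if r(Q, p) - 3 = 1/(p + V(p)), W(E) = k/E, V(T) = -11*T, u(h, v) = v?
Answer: -549886162/5 ≈ -1.0998e+8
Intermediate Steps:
k = 5 (k = 6 - 1 = 5)
W(E) = 5/E
r(Q, p) = 3 - 1/(10*p) (r(Q, p) = 3 + 1/(p - 11*p) = 3 + 1/(-10*p) = 3 - 1/(10*p))
(r(37, W(5)) - 5269)*(u(59, -75) + 20959) = ((3 - 1/(10*1)) - 5269)*(-75 + 20959) = ((3 - 1/(10*1)) - 5269)*20884 = ((3 - ⅒/1) - 5269)*20884 = ((3 - ⅒*1) - 5269)*20884 = ((3 - ⅒) - 5269)*20884 = (29/10 - 5269)*20884 = -52661/10*20884 = -549886162/5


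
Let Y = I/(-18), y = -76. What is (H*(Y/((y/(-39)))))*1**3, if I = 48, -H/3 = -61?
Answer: -4758/19 ≈ -250.42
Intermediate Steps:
H = 183 (H = -3*(-61) = 183)
Y = -8/3 (Y = 48/(-18) = 48*(-1/18) = -8/3 ≈ -2.6667)
(H*(Y/((y/(-39)))))*1**3 = (183*(-8/(3*((-76/(-39))))))*1**3 = (183*(-8/(3*((-76*(-1/39))))))*1 = (183*(-8/(3*76/39)))*1 = (183*(-8/3*39/76))*1 = (183*(-26/19))*1 = -4758/19*1 = -4758/19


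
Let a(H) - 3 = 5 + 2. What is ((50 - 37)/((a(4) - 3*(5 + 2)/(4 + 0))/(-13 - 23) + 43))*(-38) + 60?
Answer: 299244/6173 ≈ 48.476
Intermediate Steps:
a(H) = 10 (a(H) = 3 + (5 + 2) = 3 + 7 = 10)
((50 - 37)/((a(4) - 3*(5 + 2)/(4 + 0))/(-13 - 23) + 43))*(-38) + 60 = ((50 - 37)/((10 - 3*(5 + 2)/(4 + 0))/(-13 - 23) + 43))*(-38) + 60 = (13/((10 - 21/4)/(-36) + 43))*(-38) + 60 = (13/((10 - 21/4)*(-1/36) + 43))*(-38) + 60 = (13/((19/4)*(-1/36) + 43))*(-38) + 60 = (13/(-19/144 + 43))*(-38) + 60 = (13/(6173/144))*(-38) + 60 = (13*(144/6173))*(-38) + 60 = (1872/6173)*(-38) + 60 = -71136/6173 + 60 = 299244/6173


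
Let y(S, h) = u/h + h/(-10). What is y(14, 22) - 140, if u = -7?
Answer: -15677/110 ≈ -142.52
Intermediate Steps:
y(S, h) = -7/h - h/10 (y(S, h) = -7/h + h/(-10) = -7/h + h*(-⅒) = -7/h - h/10)
y(14, 22) - 140 = (-7/22 - ⅒*22) - 140 = (-7*1/22 - 11/5) - 140 = (-7/22 - 11/5) - 140 = -277/110 - 140 = -15677/110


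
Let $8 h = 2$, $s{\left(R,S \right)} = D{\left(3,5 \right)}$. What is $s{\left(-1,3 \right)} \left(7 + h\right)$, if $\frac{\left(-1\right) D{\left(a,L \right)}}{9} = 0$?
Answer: $0$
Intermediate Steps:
$D{\left(a,L \right)} = 0$ ($D{\left(a,L \right)} = \left(-9\right) 0 = 0$)
$s{\left(R,S \right)} = 0$
$h = \frac{1}{4}$ ($h = \frac{1}{8} \cdot 2 = \frac{1}{4} \approx 0.25$)
$s{\left(-1,3 \right)} \left(7 + h\right) = 0 \left(7 + \frac{1}{4}\right) = 0 \cdot \frac{29}{4} = 0$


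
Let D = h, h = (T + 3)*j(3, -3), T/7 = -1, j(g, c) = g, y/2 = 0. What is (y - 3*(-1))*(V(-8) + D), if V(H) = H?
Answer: -60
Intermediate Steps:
y = 0 (y = 2*0 = 0)
T = -7 (T = 7*(-1) = -7)
h = -12 (h = (-7 + 3)*3 = -4*3 = -12)
D = -12
(y - 3*(-1))*(V(-8) + D) = (0 - 3*(-1))*(-8 - 12) = (0 + 3)*(-20) = 3*(-20) = -60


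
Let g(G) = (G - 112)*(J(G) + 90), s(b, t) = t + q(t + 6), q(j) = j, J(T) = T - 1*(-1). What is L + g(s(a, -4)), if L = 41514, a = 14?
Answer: 31368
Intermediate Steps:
J(T) = 1 + T (J(T) = T + 1 = 1 + T)
s(b, t) = 6 + 2*t (s(b, t) = t + (t + 6) = t + (6 + t) = 6 + 2*t)
g(G) = (-112 + G)*(91 + G) (g(G) = (G - 112)*((1 + G) + 90) = (-112 + G)*(91 + G))
L + g(s(a, -4)) = 41514 + (-10192 + (6 + 2*(-4))² - 21*(6 + 2*(-4))) = 41514 + (-10192 + (6 - 8)² - 21*(6 - 8)) = 41514 + (-10192 + (-2)² - 21*(-2)) = 41514 + (-10192 + 4 + 42) = 41514 - 10146 = 31368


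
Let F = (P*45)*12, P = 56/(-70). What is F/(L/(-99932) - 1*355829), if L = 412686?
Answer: 21585312/17779558157 ≈ 0.0012141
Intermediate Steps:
P = -4/5 (P = 56*(-1/70) = -4/5 ≈ -0.80000)
F = -432 (F = -4/5*45*12 = -36*12 = -432)
F/(L/(-99932) - 1*355829) = -432/(412686/(-99932) - 1*355829) = -432/(412686*(-1/99932) - 355829) = -432/(-206343/49966 - 355829) = -432/(-17779558157/49966) = -432*(-49966/17779558157) = 21585312/17779558157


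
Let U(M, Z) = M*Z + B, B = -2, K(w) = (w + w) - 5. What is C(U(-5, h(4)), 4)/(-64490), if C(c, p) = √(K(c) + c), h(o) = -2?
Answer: -√19/64490 ≈ -6.7590e-5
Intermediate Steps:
K(w) = -5 + 2*w (K(w) = 2*w - 5 = -5 + 2*w)
U(M, Z) = -2 + M*Z (U(M, Z) = M*Z - 2 = -2 + M*Z)
C(c, p) = √(-5 + 3*c) (C(c, p) = √((-5 + 2*c) + c) = √(-5 + 3*c))
C(U(-5, h(4)), 4)/(-64490) = √(-5 + 3*(-2 - 5*(-2)))/(-64490) = √(-5 + 3*(-2 + 10))*(-1/64490) = √(-5 + 3*8)*(-1/64490) = √(-5 + 24)*(-1/64490) = √19*(-1/64490) = -√19/64490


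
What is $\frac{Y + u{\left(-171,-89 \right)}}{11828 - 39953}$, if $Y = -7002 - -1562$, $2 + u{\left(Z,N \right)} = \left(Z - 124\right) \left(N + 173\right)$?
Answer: $\frac{3358}{3125} \approx 1.0746$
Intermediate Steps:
$u{\left(Z,N \right)} = -2 + \left(-124 + Z\right) \left(173 + N\right)$ ($u{\left(Z,N \right)} = -2 + \left(Z - 124\right) \left(N + 173\right) = -2 + \left(-124 + Z\right) \left(173 + N\right)$)
$Y = -5440$ ($Y = -7002 + 1562 = -5440$)
$\frac{Y + u{\left(-171,-89 \right)}}{11828 - 39953} = \frac{-5440 - 24782}{11828 - 39953} = \frac{-5440 + \left(-21454 + 11036 - 29583 + 15219\right)}{-28125} = \left(-5440 - 24782\right) \left(- \frac{1}{28125}\right) = \left(-30222\right) \left(- \frac{1}{28125}\right) = \frac{3358}{3125}$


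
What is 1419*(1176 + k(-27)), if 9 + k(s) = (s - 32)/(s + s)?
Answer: 29835421/18 ≈ 1.6575e+6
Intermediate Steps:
k(s) = -9 + (-32 + s)/(2*s) (k(s) = -9 + (s - 32)/(s + s) = -9 + (-32 + s)/((2*s)) = -9 + (-32 + s)*(1/(2*s)) = -9 + (-32 + s)/(2*s))
1419*(1176 + k(-27)) = 1419*(1176 + (-17/2 - 16/(-27))) = 1419*(1176 + (-17/2 - 16*(-1/27))) = 1419*(1176 + (-17/2 + 16/27)) = 1419*(1176 - 427/54) = 1419*(63077/54) = 29835421/18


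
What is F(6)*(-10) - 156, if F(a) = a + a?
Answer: -276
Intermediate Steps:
F(a) = 2*a
F(6)*(-10) - 156 = (2*6)*(-10) - 156 = 12*(-10) - 156 = -120 - 156 = -276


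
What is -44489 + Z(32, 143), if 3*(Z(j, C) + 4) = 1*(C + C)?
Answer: -133193/3 ≈ -44398.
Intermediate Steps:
Z(j, C) = -4 + 2*C/3 (Z(j, C) = -4 + (1*(C + C))/3 = -4 + (1*(2*C))/3 = -4 + (2*C)/3 = -4 + 2*C/3)
-44489 + Z(32, 143) = -44489 + (-4 + (⅔)*143) = -44489 + (-4 + 286/3) = -44489 + 274/3 = -133193/3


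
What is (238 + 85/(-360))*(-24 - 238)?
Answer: -2242589/36 ≈ -62294.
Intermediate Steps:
(238 + 85/(-360))*(-24 - 238) = (238 + 85*(-1/360))*(-262) = (238 - 17/72)*(-262) = (17119/72)*(-262) = -2242589/36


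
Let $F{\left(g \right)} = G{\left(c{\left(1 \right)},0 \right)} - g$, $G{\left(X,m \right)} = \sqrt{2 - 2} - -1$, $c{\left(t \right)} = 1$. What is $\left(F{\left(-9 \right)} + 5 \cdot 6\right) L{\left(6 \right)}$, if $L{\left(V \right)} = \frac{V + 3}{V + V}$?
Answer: $30$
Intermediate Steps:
$G{\left(X,m \right)} = 1$ ($G{\left(X,m \right)} = \sqrt{0} + 1 = 0 + 1 = 1$)
$F{\left(g \right)} = 1 - g$
$L{\left(V \right)} = \frac{3 + V}{2 V}$
$\left(F{\left(-9 \right)} + 5 \cdot 6\right) L{\left(6 \right)} = \left(\left(1 - -9\right) + 5 \cdot 6\right) \frac{3 + 6}{2 \cdot 6} = \left(\left(1 + 9\right) + 30\right) \frac{1}{2} \cdot \frac{1}{6} \cdot 9 = \left(10 + 30\right) \frac{3}{4} = 40 \cdot \frac{3}{4} = 30$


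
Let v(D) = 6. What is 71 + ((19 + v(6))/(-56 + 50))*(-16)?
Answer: 413/3 ≈ 137.67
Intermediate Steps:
71 + ((19 + v(6))/(-56 + 50))*(-16) = 71 + ((19 + 6)/(-56 + 50))*(-16) = 71 + (25/(-6))*(-16) = 71 + (25*(-⅙))*(-16) = 71 - 25/6*(-16) = 71 + 200/3 = 413/3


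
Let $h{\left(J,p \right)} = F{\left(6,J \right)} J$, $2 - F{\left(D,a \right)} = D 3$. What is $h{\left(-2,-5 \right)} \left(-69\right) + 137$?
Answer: $-2071$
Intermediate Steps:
$F{\left(D,a \right)} = 2 - 3 D$ ($F{\left(D,a \right)} = 2 - D 3 = 2 - 3 D$)
$h{\left(J,p \right)} = - 16 J$ ($h{\left(J,p \right)} = \left(2 - 18\right) J = - 16 J$)
$h{\left(-2,-5 \right)} \left(-69\right) + 137 = \left(-16\right) \left(-2\right) \left(-69\right) + 137 = 32 \left(-69\right) + 137 = -2208 + 137 = -2071$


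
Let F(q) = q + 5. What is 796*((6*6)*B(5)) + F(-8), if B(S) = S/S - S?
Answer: -114627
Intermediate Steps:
B(S) = 1 - S
F(q) = 5 + q
796*((6*6)*B(5)) + F(-8) = 796*((6*6)*(1 - 1*5)) + (5 - 8) = 796*(36*(1 - 5)) - 3 = 796*(36*(-4)) - 3 = 796*(-144) - 3 = -114624 - 3 = -114627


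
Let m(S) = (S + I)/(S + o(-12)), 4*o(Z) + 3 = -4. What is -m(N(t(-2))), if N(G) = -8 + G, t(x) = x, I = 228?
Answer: 872/47 ≈ 18.553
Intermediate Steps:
o(Z) = -7/4 (o(Z) = -¾ + (¼)*(-4) = -¾ - 1 = -7/4)
m(S) = (228 + S)/(-7/4 + S) (m(S) = (S + 228)/(S - 7/4) = (228 + S)/(-7/4 + S))
-m(N(t(-2))) = -4*(228 + (-8 - 2))/(-7 + 4*(-8 - 2)) = -4*(228 - 10)/(-7 + 4*(-10)) = -4*218/(-7 - 40) = -4*218/(-47) = -4*(-1)*218/47 = -1*(-872/47) = 872/47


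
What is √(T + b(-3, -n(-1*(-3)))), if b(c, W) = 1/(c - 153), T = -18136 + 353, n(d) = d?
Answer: I*√108191811/78 ≈ 133.35*I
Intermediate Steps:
T = -17783
b(c, W) = 1/(-153 + c)
√(T + b(-3, -n(-1*(-3)))) = √(-17783 + 1/(-153 - 3)) = √(-17783 + 1/(-156)) = √(-17783 - 1/156) = √(-2774149/156) = I*√108191811/78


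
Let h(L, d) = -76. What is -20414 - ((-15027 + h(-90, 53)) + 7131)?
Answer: -12442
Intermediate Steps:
-20414 - ((-15027 + h(-90, 53)) + 7131) = -20414 - ((-15027 - 76) + 7131) = -20414 - (-15103 + 7131) = -20414 - 1*(-7972) = -20414 + 7972 = -12442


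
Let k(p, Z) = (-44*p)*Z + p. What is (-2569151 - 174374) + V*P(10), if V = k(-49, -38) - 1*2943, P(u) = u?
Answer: -3592725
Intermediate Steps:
k(p, Z) = p - 44*Z*p (k(p, Z) = -44*Z*p + p = p - 44*Z*p)
V = -84920 (V = -49*(1 - 44*(-38)) - 1*2943 = -49*(1 + 1672) - 2943 = -49*1673 - 2943 = -81977 - 2943 = -84920)
(-2569151 - 174374) + V*P(10) = (-2569151 - 174374) - 84920*10 = -2743525 - 849200 = -3592725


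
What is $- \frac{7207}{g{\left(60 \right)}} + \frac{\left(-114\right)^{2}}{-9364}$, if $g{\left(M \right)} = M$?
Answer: $- \frac{17066527}{140460} \approx -121.5$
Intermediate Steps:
$- \frac{7207}{g{\left(60 \right)}} + \frac{\left(-114\right)^{2}}{-9364} = - \frac{7207}{60} + \frac{\left(-114\right)^{2}}{-9364} = \left(-7207\right) \frac{1}{60} + 12996 \left(- \frac{1}{9364}\right) = - \frac{7207}{60} - \frac{3249}{2341} = - \frac{17066527}{140460}$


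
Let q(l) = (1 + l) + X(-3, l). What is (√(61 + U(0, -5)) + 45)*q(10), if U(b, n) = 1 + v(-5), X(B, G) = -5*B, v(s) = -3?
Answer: 1170 + 26*√59 ≈ 1369.7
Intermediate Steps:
U(b, n) = -2 (U(b, n) = 1 - 3 = -2)
q(l) = 16 + l (q(l) = (1 + l) - 5*(-3) = (1 + l) + 15 = 16 + l)
(√(61 + U(0, -5)) + 45)*q(10) = (√(61 - 2) + 45)*(16 + 10) = (√59 + 45)*26 = (45 + √59)*26 = 1170 + 26*√59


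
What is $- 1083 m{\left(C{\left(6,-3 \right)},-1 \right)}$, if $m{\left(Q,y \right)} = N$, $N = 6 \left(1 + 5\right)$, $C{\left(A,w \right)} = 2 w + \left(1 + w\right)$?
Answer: $-38988$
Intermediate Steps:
$C{\left(A,w \right)} = 1 + 3 w$
$N = 36$ ($N = 6 \cdot 6 = 36$)
$m{\left(Q,y \right)} = 36$
$- 1083 m{\left(C{\left(6,-3 \right)},-1 \right)} = \left(-1083\right) 36 = -38988$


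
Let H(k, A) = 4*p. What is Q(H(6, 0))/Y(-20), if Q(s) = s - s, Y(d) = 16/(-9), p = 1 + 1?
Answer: 0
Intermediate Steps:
p = 2
Y(d) = -16/9 (Y(d) = 16*(-⅑) = -16/9)
H(k, A) = 8 (H(k, A) = 4*2 = 8)
Q(s) = 0
Q(H(6, 0))/Y(-20) = 0/(-16/9) = 0*(-9/16) = 0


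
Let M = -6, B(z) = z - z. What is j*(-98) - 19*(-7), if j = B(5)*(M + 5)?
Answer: 133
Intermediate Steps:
B(z) = 0
j = 0 (j = 0*(-6 + 5) = 0*(-1) = 0)
j*(-98) - 19*(-7) = 0*(-98) - 19*(-7) = 0 + 133 = 133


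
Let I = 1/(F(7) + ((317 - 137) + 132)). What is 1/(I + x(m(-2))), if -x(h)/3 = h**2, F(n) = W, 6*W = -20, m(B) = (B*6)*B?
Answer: -926/1600125 ≈ -0.00057871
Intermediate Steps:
m(B) = 6*B**2 (m(B) = (6*B)*B = 6*B**2)
W = -10/3 (W = (1/6)*(-20) = -10/3 ≈ -3.3333)
F(n) = -10/3
x(h) = -3*h**2
I = 3/926 (I = 1/(-10/3 + ((317 - 137) + 132)) = 1/(-10/3 + (180 + 132)) = 1/(-10/3 + 312) = 1/(926/3) = 3/926 ≈ 0.0032397)
1/(I + x(m(-2))) = 1/(3/926 - 3*(6*(-2)**2)**2) = 1/(3/926 - 3*(6*4)**2) = 1/(3/926 - 3*24**2) = 1/(3/926 - 3*576) = 1/(3/926 - 1728) = 1/(-1600125/926) = -926/1600125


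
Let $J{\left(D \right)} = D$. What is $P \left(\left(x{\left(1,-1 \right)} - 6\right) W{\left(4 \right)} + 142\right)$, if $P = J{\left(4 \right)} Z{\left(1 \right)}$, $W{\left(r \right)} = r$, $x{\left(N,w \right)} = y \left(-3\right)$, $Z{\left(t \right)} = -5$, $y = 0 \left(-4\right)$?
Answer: $-2360$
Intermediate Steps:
$y = 0$
$x{\left(N,w \right)} = 0$ ($x{\left(N,w \right)} = 0 \left(-3\right) = 0$)
$P = -20$ ($P = 4 \left(-5\right) = -20$)
$P \left(\left(x{\left(1,-1 \right)} - 6\right) W{\left(4 \right)} + 142\right) = - 20 \left(\left(0 - 6\right) 4 + 142\right) = - 20 \left(\left(-6\right) 4 + 142\right) = - 20 \left(-24 + 142\right) = \left(-20\right) 118 = -2360$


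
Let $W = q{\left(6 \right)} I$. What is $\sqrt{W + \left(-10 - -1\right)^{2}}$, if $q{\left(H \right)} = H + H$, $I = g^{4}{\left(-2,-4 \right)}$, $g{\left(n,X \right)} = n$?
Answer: $\sqrt{273} \approx 16.523$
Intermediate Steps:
$I = 16$ ($I = \left(-2\right)^{4} = 16$)
$q{\left(H \right)} = 2 H$
$W = 192$ ($W = 2 \cdot 6 \cdot 16 = 12 \cdot 16 = 192$)
$\sqrt{W + \left(-10 - -1\right)^{2}} = \sqrt{192 + \left(-10 - -1\right)^{2}} = \sqrt{192 + \left(-10 + \left(-3 + 4\right)\right)^{2}} = \sqrt{192 + \left(-10 + 1\right)^{2}} = \sqrt{192 + \left(-9\right)^{2}} = \sqrt{192 + 81} = \sqrt{273}$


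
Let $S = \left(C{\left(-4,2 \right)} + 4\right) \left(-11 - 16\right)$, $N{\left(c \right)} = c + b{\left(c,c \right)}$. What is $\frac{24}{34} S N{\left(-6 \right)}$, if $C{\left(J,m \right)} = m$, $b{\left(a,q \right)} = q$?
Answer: $\frac{23328}{17} \approx 1372.2$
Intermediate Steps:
$N{\left(c \right)} = 2 c$ ($N{\left(c \right)} = c + c = 2 c$)
$S = -162$ ($S = \left(2 + 4\right) \left(-11 - 16\right) = 6 \left(-27\right) = -162$)
$\frac{24}{34} S N{\left(-6 \right)} = \frac{24}{34} \left(-162\right) 2 \left(-6\right) = 24 \cdot \frac{1}{34} \left(-162\right) \left(-12\right) = \frac{12}{17} \left(-162\right) \left(-12\right) = \left(- \frac{1944}{17}\right) \left(-12\right) = \frac{23328}{17}$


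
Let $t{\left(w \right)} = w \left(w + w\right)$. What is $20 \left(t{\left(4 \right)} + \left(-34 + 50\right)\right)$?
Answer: $960$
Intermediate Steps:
$t{\left(w \right)} = 2 w^{2}$ ($t{\left(w \right)} = w 2 w = 2 w^{2}$)
$20 \left(t{\left(4 \right)} + \left(-34 + 50\right)\right) = 20 \left(2 \cdot 4^{2} + \left(-34 + 50\right)\right) = 20 \left(2 \cdot 16 + 16\right) = 20 \left(32 + 16\right) = 20 \cdot 48 = 960$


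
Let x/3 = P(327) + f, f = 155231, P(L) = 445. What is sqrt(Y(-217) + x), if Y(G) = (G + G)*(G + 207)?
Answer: 2*sqrt(117842) ≈ 686.56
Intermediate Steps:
Y(G) = 2*G*(207 + G) (Y(G) = (2*G)*(207 + G) = 2*G*(207 + G))
x = 467028 (x = 3*(445 + 155231) = 3*155676 = 467028)
sqrt(Y(-217) + x) = sqrt(2*(-217)*(207 - 217) + 467028) = sqrt(2*(-217)*(-10) + 467028) = sqrt(4340 + 467028) = sqrt(471368) = 2*sqrt(117842)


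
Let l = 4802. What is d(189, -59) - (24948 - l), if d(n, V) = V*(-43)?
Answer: -17609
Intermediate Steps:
d(n, V) = -43*V
d(189, -59) - (24948 - l) = -43*(-59) - (24948 - 1*4802) = 2537 - (24948 - 4802) = 2537 - 1*20146 = 2537 - 20146 = -17609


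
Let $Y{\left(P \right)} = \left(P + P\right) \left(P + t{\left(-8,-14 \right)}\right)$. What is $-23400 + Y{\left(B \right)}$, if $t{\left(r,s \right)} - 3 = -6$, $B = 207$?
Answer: $61056$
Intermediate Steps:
$t{\left(r,s \right)} = -3$ ($t{\left(r,s \right)} = 3 - 6 = -3$)
$Y{\left(P \right)} = 2 P \left(-3 + P\right)$ ($Y{\left(P \right)} = \left(P + P\right) \left(P - 3\right) = 2 P \left(-3 + P\right)$)
$-23400 + Y{\left(B \right)} = -23400 + 2 \cdot 207 \left(-3 + 207\right) = -23400 + 2 \cdot 207 \cdot 204 = -23400 + 84456 = 61056$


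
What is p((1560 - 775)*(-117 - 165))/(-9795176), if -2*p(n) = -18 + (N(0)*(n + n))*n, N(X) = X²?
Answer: -9/9795176 ≈ -9.1882e-7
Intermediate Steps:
p(n) = 9 (p(n) = -(-18 + (0²*(n + n))*n)/2 = -(-18 + (0*(2*n))*n)/2 = -(-18 + 0*n)/2 = -(-18 + 0)/2 = -½*(-18) = 9)
p((1560 - 775)*(-117 - 165))/(-9795176) = 9/(-9795176) = 9*(-1/9795176) = -9/9795176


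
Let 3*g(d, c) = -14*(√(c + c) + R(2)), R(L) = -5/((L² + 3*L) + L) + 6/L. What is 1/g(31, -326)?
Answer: -558/663943 + 432*I*√163/663943 ≈ -0.00084043 + 0.0083071*I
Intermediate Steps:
R(L) = -5/(L² + 4*L) + 6/L
g(d, c) = -217/18 - 14*√2*√c/3 (g(d, c) = (-14*(√(c + c) + (19 + 6*2)/(2*(4 + 2))))/3 = (-14*(√(2*c) + (½)*(19 + 12)/6))/3 = (-14*(√2*√c + (½)*(⅙)*31))/3 = (-14*(√2*√c + 31/12))/3 = (-14*(31/12 + √2*√c))/3 = (-217/6 - 14*√2*√c)/3 = -217/18 - 14*√2*√c/3)
1/g(31, -326) = 1/(-217/18 - 14*√2*√(-326)/3) = 1/(-217/18 - 14*√2*I*√326/3) = 1/(-217/18 - 28*I*√163/3)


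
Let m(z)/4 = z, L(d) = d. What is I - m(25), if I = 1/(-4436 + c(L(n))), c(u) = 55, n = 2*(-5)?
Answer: -438101/4381 ≈ -100.00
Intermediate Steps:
n = -10
m(z) = 4*z
I = -1/4381 (I = 1/(-4436 + 55) = 1/(-4381) = -1/4381 ≈ -0.00022826)
I - m(25) = -1/4381 - 4*25 = -1/4381 - 1*100 = -1/4381 - 100 = -438101/4381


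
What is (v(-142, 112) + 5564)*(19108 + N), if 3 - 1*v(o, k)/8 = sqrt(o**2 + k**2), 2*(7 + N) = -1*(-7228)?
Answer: 126931420 - 363440*sqrt(8177) ≈ 9.4067e+7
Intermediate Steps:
N = 3607 (N = -7 + (-1*(-7228))/2 = -7 + (1/2)*7228 = -7 + 3614 = 3607)
v(o, k) = 24 - 8*sqrt(k**2 + o**2) (v(o, k) = 24 - 8*sqrt(o**2 + k**2) = 24 - 8*sqrt(k**2 + o**2))
(v(-142, 112) + 5564)*(19108 + N) = ((24 - 8*sqrt(112**2 + (-142)**2)) + 5564)*(19108 + 3607) = ((24 - 8*sqrt(12544 + 20164)) + 5564)*22715 = ((24 - 16*sqrt(8177)) + 5564)*22715 = (5588 - 16*sqrt(8177))*22715 = 126931420 - 363440*sqrt(8177)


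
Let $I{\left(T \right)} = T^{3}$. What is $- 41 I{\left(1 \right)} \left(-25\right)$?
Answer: $1025$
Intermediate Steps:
$- 41 I{\left(1 \right)} \left(-25\right) = - 41 \cdot 1^{3} \left(-25\right) = \left(-41\right) 1 \left(-25\right) = \left(-41\right) \left(-25\right) = 1025$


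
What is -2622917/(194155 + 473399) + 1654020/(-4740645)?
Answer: -902564401903/210975768822 ≈ -4.2780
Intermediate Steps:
-2622917/(194155 + 473399) + 1654020/(-4740645) = -2622917/667554 + 1654020*(-1/4740645) = -2622917*1/667554 - 110268/316043 = -2622917/667554 - 110268/316043 = -902564401903/210975768822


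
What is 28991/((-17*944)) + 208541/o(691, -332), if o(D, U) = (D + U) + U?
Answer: 3345883211/433296 ≈ 7721.9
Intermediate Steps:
o(D, U) = D + 2*U
28991/((-17*944)) + 208541/o(691, -332) = 28991/((-17*944)) + 208541/(691 + 2*(-332)) = 28991/(-16048) + 208541/(691 - 664) = 28991*(-1/16048) + 208541/27 = -28991/16048 + 208541*(1/27) = -28991/16048 + 208541/27 = 3345883211/433296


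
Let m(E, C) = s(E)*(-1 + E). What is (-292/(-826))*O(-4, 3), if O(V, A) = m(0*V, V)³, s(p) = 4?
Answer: -9344/413 ≈ -22.625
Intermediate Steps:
m(E, C) = -4 + 4*E (m(E, C) = 4*(-1 + E) = -4 + 4*E)
O(V, A) = -64 (O(V, A) = (-4 + 4*(0*V))³ = (-4 + 4*0)³ = (-4 + 0)³ = (-4)³ = -64)
(-292/(-826))*O(-4, 3) = -292/(-826)*(-64) = -292*(-1/826)*(-64) = (146/413)*(-64) = -9344/413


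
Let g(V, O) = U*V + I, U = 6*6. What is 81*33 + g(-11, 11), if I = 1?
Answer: 2278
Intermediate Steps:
U = 36
g(V, O) = 1 + 36*V (g(V, O) = 36*V + 1 = 1 + 36*V)
81*33 + g(-11, 11) = 81*33 + (1 + 36*(-11)) = 2673 + (1 - 396) = 2673 - 395 = 2278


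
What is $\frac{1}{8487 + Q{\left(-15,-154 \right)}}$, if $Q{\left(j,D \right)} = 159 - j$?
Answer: $\frac{1}{8661} \approx 0.00011546$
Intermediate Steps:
$\frac{1}{8487 + Q{\left(-15,-154 \right)}} = \frac{1}{8487 + \left(159 - -15\right)} = \frac{1}{8487 + \left(159 + 15\right)} = \frac{1}{8487 + 174} = \frac{1}{8661}$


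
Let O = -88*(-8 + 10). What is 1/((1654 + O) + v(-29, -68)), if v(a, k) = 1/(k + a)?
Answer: 97/143365 ≈ 0.00067659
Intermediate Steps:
v(a, k) = 1/(a + k)
O = -176 (O = -88*2 = -11*16 = -176)
1/((1654 + O) + v(-29, -68)) = 1/((1654 - 176) + 1/(-29 - 68)) = 1/(1478 + 1/(-97)) = 1/(1478 - 1/97) = 1/(143365/97) = 97/143365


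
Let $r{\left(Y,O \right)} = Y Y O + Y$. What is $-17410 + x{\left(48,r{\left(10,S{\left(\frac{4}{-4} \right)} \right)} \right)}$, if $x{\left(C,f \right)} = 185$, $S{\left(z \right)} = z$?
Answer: $-17225$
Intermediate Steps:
$r{\left(Y,O \right)} = Y + O Y^{2}$ ($r{\left(Y,O \right)} = Y^{2} O + Y = O Y^{2} + Y = Y + O Y^{2}$)
$-17410 + x{\left(48,r{\left(10,S{\left(\frac{4}{-4} \right)} \right)} \right)} = -17410 + 185 = -17225$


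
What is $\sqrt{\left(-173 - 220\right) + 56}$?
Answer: $i \sqrt{337} \approx 18.358 i$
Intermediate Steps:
$\sqrt{\left(-173 - 220\right) + 56} = \sqrt{-393 + 56} = \sqrt{-337} = i \sqrt{337}$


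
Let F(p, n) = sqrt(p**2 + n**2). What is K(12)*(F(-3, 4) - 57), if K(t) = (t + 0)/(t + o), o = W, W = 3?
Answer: -208/5 ≈ -41.600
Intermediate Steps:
F(p, n) = sqrt(n**2 + p**2)
o = 3
K(t) = t/(3 + t) (K(t) = (t + 0)/(t + 3) = t/(3 + t))
K(12)*(F(-3, 4) - 57) = (12/(3 + 12))*(sqrt(4**2 + (-3)**2) - 57) = (12/15)*(sqrt(16 + 9) - 57) = (12*(1/15))*(sqrt(25) - 57) = 4*(5 - 57)/5 = (4/5)*(-52) = -208/5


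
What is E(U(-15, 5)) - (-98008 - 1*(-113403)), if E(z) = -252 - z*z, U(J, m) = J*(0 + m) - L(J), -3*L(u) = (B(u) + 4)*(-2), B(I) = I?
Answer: -182032/9 ≈ -20226.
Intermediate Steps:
L(u) = 8/3 + 2*u/3 (L(u) = -(u + 4)*(-2)/3 = -(4 + u)*(-2)/3 = -(-8 - 2*u)/3 = 8/3 + 2*u/3)
U(J, m) = -8/3 - 2*J/3 + J*m (U(J, m) = J*(0 + m) - (8/3 + 2*J/3) = J*m + (-8/3 - 2*J/3) = -8/3 - 2*J/3 + J*m)
E(z) = -252 - z²
E(U(-15, 5)) - (-98008 - 1*(-113403)) = (-252 - (-8/3 - ⅔*(-15) - 15*5)²) - (-98008 - 1*(-113403)) = (-252 - (-8/3 + 10 - 75)²) - (-98008 + 113403) = (-252 - (-203/3)²) - 1*15395 = (-252 - 1*41209/9) - 15395 = (-252 - 41209/9) - 15395 = -43477/9 - 15395 = -182032/9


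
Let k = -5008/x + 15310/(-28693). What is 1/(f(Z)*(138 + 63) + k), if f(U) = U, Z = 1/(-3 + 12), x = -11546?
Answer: 496934067/11048582089 ≈ 0.044977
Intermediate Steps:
Z = ⅑ (Z = 1/9 = ⅑ ≈ 0.11111)
k = -16537358/165644689 (k = -5008/(-11546) + 15310/(-28693) = -5008*(-1/11546) + 15310*(-1/28693) = 2504/5773 - 15310/28693 = -16537358/165644689 ≈ -0.099836)
1/(f(Z)*(138 + 63) + k) = 1/((138 + 63)/9 - 16537358/165644689) = 1/((⅑)*201 - 16537358/165644689) = 1/(67/3 - 16537358/165644689) = 1/(11048582089/496934067) = 496934067/11048582089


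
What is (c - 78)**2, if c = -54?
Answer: 17424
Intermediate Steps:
(c - 78)**2 = (-54 - 78)**2 = (-132)**2 = 17424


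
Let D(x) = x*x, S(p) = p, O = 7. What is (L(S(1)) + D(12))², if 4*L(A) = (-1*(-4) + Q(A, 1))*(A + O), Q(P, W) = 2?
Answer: 24336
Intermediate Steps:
D(x) = x²
L(A) = 21/2 + 3*A/2 (L(A) = ((-1*(-4) + 2)*(A + 7))/4 = ((4 + 2)*(7 + A))/4 = (6*(7 + A))/4 = (42 + 6*A)/4 = 21/2 + 3*A/2)
(L(S(1)) + D(12))² = ((21/2 + (3/2)*1) + 12²)² = ((21/2 + 3/2) + 144)² = (12 + 144)² = 156² = 24336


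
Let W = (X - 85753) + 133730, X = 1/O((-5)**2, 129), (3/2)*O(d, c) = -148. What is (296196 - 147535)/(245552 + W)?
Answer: 44003656/86884581 ≈ 0.50646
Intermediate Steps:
O(d, c) = -296/3 (O(d, c) = (2/3)*(-148) = -296/3)
X = -3/296 (X = 1/(-296/3) = -3/296 ≈ -0.010135)
W = 14201189/296 (W = (-3/296 - 85753) + 133730 = -25382891/296 + 133730 = 14201189/296 ≈ 47977.)
(296196 - 147535)/(245552 + W) = (296196 - 147535)/(245552 + 14201189/296) = 148661/(86884581/296) = 148661*(296/86884581) = 44003656/86884581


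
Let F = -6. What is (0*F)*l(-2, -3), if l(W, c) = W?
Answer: 0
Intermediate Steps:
(0*F)*l(-2, -3) = (0*(-6))*(-2) = 0*(-2) = 0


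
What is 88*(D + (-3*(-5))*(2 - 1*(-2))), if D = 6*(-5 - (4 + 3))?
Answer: -1056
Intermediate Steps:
D = -72 (D = 6*(-5 - 1*7) = 6*(-5 - 7) = 6*(-12) = -72)
88*(D + (-3*(-5))*(2 - 1*(-2))) = 88*(-72 + (-3*(-5))*(2 - 1*(-2))) = 88*(-72 + 15*(2 + 2)) = 88*(-72 + 15*4) = 88*(-72 + 60) = 88*(-12) = -1056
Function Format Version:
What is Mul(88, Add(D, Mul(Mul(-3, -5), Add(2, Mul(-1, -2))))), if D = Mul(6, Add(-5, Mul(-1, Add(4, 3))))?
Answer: -1056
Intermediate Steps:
D = -72 (D = Mul(6, Add(-5, Mul(-1, 7))) = Mul(6, Add(-5, -7)) = Mul(6, -12) = -72)
Mul(88, Add(D, Mul(Mul(-3, -5), Add(2, Mul(-1, -2))))) = Mul(88, Add(-72, Mul(Mul(-3, -5), Add(2, Mul(-1, -2))))) = Mul(88, Add(-72, Mul(15, Add(2, 2)))) = Mul(88, Add(-72, Mul(15, 4))) = Mul(88, Add(-72, 60)) = Mul(88, -12) = -1056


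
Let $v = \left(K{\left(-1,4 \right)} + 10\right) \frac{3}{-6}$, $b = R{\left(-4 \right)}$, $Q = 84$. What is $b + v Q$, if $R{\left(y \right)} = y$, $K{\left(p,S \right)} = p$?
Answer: $-382$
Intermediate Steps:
$b = -4$
$v = - \frac{9}{2}$ ($v = \left(-1 + 10\right) \frac{3}{-6} = 9 \cdot 3 \left(- \frac{1}{6}\right) = 9 \left(- \frac{1}{2}\right) = - \frac{9}{2} \approx -4.5$)
$b + v Q = -4 - 378 = -382$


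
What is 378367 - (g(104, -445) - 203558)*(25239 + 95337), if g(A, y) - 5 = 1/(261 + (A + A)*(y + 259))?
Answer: 314383902560247/12809 ≈ 2.4544e+10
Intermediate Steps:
g(A, y) = 5 + 1/(261 + 2*A*(259 + y)) (g(A, y) = 5 + 1/(261 + (A + A)*(y + 259)) = 5 + 1/(261 + (2*A)*(259 + y)) = 5 + 1/(261 + 2*A*(259 + y)))
378367 - (g(104, -445) - 203558)*(25239 + 95337) = 378367 - (2*(653 + 1295*104 + 5*104*(-445))/(261 + 518*104 + 2*104*(-445)) - 203558)*(25239 + 95337) = 378367 - (2*(653 + 134680 - 231400)/(261 + 53872 - 92560) - 203558)*120576 = 378367 - (2*(-96067)/(-38427) - 203558)*120576 = 378367 - (2*(-1/38427)*(-96067) - 203558)*120576 = 378367 - (192134/38427 - 203558)*120576 = 378367 - (-7821931132)*120576/38427 = 378367 - 1*(-314379056057344/12809) = 378367 + 314379056057344/12809 = 314383902560247/12809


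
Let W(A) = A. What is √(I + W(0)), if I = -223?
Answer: I*√223 ≈ 14.933*I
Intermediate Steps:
√(I + W(0)) = √(-223 + 0) = √(-223) = I*√223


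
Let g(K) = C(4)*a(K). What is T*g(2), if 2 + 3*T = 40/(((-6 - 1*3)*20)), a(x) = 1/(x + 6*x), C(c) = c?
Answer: -40/189 ≈ -0.21164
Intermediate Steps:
a(x) = 1/(7*x)
g(K) = 4/(7*K) (g(K) = 4*(1/(7*K)) = 4/(7*K))
T = -20/27 (T = -2/3 + (40/(((-6 - 1*3)*20)))/3 = -2/3 + (40/(((-6 - 3)*20)))/3 = -2/3 + (40/((-9*20)))/3 = -2/3 + (40/(-180))/3 = -2/3 + (40*(-1/180))/3 = -2/3 + (1/3)*(-2/9) = -2/3 - 2/27 = -20/27 ≈ -0.74074)
T*g(2) = -80/(189*2) = -20/27*2/7 = -40/189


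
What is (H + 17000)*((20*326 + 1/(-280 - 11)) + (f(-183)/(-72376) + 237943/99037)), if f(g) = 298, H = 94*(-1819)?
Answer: -5399352132660144925/5375926434 ≈ -1.0044e+9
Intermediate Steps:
H = -170986
(H + 17000)*((20*326 + 1/(-280 - 11)) + (f(-183)/(-72376) + 237943/99037)) = (-170986 + 17000)*((20*326 + 1/(-280 - 11)) + (298/(-72376) + 237943/99037)) = -153986*((6520 + 1/(-291)) + (298*(-1/72376) + 237943*(1/99037))) = -153986*((6520 - 1/291) + (-149/36188 + 237943/99037)) = -153986*(1897319/291 + 8595924771/3583950956) = -153986*70127831525725/10751852868 = -5399352132660144925/5375926434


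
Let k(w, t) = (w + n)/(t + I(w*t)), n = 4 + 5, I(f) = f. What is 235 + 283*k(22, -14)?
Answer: 66897/322 ≈ 207.75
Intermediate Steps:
n = 9
k(w, t) = (9 + w)/(t + t*w) (k(w, t) = (w + 9)/(t + w*t) = (9 + w)/(t + t*w))
235 + 283*k(22, -14) = 235 + 283*((9 + 22)/((-14)*(1 + 22))) = 235 + 283*(-1/14*31/23) = 235 + 283*(-1/14*1/23*31) = 235 + 283*(-31/322) = 235 - 8773/322 = 66897/322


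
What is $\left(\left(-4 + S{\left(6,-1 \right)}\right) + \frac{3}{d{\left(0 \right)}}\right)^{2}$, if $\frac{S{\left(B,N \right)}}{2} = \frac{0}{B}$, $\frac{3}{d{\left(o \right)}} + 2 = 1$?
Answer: $25$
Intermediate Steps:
$d{\left(o \right)} = -3$ ($d{\left(o \right)} = \frac{3}{-2 + 1} = \frac{3}{-1} = 3 \left(-1\right) = -3$)
$S{\left(B,N \right)} = 0$ ($S{\left(B,N \right)} = 2 \frac{0}{B} = 2 \cdot 0 = 0$)
$\left(\left(-4 + S{\left(6,-1 \right)}\right) + \frac{3}{d{\left(0 \right)}}\right)^{2} = \left(\left(-4 + 0\right) + \frac{3}{-3}\right)^{2} = \left(-4 + 3 \left(- \frac{1}{3}\right)\right)^{2} = \left(-4 - 1\right)^{2} = \left(-5\right)^{2} = 25$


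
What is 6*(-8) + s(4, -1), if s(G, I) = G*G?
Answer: -32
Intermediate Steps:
s(G, I) = G²
6*(-8) + s(4, -1) = 6*(-8) + 4² = -48 + 16 = -32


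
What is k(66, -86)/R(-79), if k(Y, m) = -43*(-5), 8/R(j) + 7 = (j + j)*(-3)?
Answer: 100405/8 ≈ 12551.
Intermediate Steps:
R(j) = 8/(-7 - 6*j) (R(j) = 8/(-7 + (j + j)*(-3)) = 8/(-7 + (2*j)*(-3)) = 8/(-7 - 6*j))
k(Y, m) = 215
k(66, -86)/R(-79) = 215/((-8/(7 + 6*(-79)))) = 215/((-8/(7 - 474))) = 215/((-8/(-467))) = 215/((-8*(-1/467))) = 215/(8/467) = 215*(467/8) = 100405/8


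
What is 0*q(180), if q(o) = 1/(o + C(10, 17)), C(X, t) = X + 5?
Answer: 0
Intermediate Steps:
C(X, t) = 5 + X
q(o) = 1/(15 + o) (q(o) = 1/(o + (5 + 10)) = 1/(o + 15) = 1/(15 + o))
0*q(180) = 0/(15 + 180) = 0/195 = 0*(1/195) = 0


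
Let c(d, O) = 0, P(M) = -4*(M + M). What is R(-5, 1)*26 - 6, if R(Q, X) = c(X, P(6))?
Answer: -6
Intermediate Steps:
P(M) = -8*M
R(Q, X) = 0
R(-5, 1)*26 - 6 = 0*26 - 6 = 0 - 6 = -6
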